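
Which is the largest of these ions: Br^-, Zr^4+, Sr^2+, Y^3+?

Isoelectronic series (36 e⁻ each). Size is set by nuclear charge: more protons means a smaller ion. Zr^4+ (Z=40), Y^3+ (Z=39), Sr^2+ (Z=38), Br^- (Z=35).

Br^-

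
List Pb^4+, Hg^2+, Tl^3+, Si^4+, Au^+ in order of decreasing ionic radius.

Au^+ > Hg^2+ > Tl^3+ > Pb^4+ > Si^4+

Electron counts and nuclear charges: Si^4+ has 10 e⁻ (Z=14), Pb^4+ has 78 e⁻ (Z=82), Tl^3+ has 78 e⁻ (Z=81), Hg^2+ has 78 e⁻ (Z=80), Au^+ has 78 e⁻ (Z=79). Si^4+ < Pb^4+ (same group, period 3 vs 6); Pb^4+ < Tl^3+ (both 78 e⁻, Z=82>81); Tl^3+ < Hg^2+ (both 78 e⁻, Z=81>80); Hg^2+ < Au^+ (isoelectronic, higher Z=80 is smaller).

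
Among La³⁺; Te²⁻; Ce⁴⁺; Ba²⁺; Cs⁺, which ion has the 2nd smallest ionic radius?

All of these have 54 electrons (isoelectronic). With the same electron cloud, the ion with the most protons pulls it in tightest. Nuclear charges: Ce⁴⁺ (Z=58), La³⁺ (Z=57), Ba²⁺ (Z=56), Cs⁺ (Z=55), Te²⁻ (Z=52). Highest Z is smallest.
That gives Ce⁴⁺ < La³⁺ < Ba²⁺ < Cs⁺ < Te²⁻. From the smallest end, number 2 is La³⁺.

La³⁺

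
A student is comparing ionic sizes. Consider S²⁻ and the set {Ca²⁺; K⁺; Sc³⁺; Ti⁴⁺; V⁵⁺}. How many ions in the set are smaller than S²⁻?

5

All of these have 18 electrons (isoelectronic). With the same electron cloud, the ion with the most protons pulls it in tightest. Nuclear charges: V⁵⁺ (Z=23), Ti⁴⁺ (Z=22), Sc³⁺ (Z=21), Ca²⁺ (Z=20), K⁺ (Z=19), S²⁻ (Z=16). Highest Z is smallest.
Placing each against S²⁻: smaller — V⁵⁺, Ti⁴⁺, Sc³⁺, Ca²⁺, K⁺; larger — none. That's 5.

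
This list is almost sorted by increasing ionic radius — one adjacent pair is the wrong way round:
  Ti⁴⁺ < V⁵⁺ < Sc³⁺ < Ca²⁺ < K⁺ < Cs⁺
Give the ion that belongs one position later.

Compare adjacent ions: both have 18 electrons but Z(V)=23 > Z(Ti)=22, so V⁵⁺ should be the smaller of the two — yet in this increasing list Ti⁴⁺ sits before V⁵⁺. Nothing else is reversed, so Ti⁴⁺ should move one place to the right.

Ti⁴⁺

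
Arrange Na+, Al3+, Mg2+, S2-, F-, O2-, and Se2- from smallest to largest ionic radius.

Al3+ < Mg2+ < Na+ < F- < O2- < S2- < Se2-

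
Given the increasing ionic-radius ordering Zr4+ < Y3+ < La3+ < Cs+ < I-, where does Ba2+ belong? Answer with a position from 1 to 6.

First list Z and electron count for each: Zr4+ has 36 e⁻ (Z=40), Y3+ has 36 e⁻ (Z=39), La3+ has 54 e⁻ (Z=57), Ba2+ has 54 e⁻ (Z=56), Cs+ has 54 e⁻ (Z=55), I- has 54 e⁻ (Z=53). Zr4+ < Y3+ (isoelectronic, higher Z=40 is smaller); Y3+ < La3+ (same group, period 5 vs 6); La3+ < Ba2+ (both 54 e⁻, Z=57>56); Ba2+ < Cs+ (both 54 e⁻, Z=56>55); Cs+ < I- (both 54 e⁻, Z=55>53).
Merged order: Zr4+ < Y3+ < La3+ < Ba2+ < Cs+ < I- — Ba2+ is number 4.

4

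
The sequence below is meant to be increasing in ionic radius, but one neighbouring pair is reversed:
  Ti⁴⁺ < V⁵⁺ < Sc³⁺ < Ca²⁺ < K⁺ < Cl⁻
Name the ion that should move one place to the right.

The pair Ti⁴⁺, V⁵⁺ is the wrong way round — they are isoelectronic (18 e⁻) and V has more protons than Ti (23 vs 22), making V⁵⁺ smaller. All other adjacent pairs agree with periodic trends, so Ti⁴⁺ is the misplaced ion.

Ti⁴⁺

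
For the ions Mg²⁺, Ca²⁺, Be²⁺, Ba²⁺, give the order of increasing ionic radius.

Same group, same charge. Going down the group adds an extra shell of electrons, so the ion gets larger: Be²⁺ is highest in the group and smallest.

Be²⁺ < Mg²⁺ < Ca²⁺ < Ba²⁺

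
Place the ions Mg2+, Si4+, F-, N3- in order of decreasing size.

N3- > F- > Mg2+ > Si4+

Isoelectronic series (10 e⁻ each). Size is set by nuclear charge: more protons means a smaller ion. Si4+ (Z=14), Mg2+ (Z=12), F- (Z=9), N3- (Z=7).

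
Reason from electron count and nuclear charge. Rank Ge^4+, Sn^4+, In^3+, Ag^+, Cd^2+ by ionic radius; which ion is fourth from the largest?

Sn^4+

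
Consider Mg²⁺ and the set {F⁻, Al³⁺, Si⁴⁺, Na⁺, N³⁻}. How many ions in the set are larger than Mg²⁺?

3

Isoelectronic series (10 e⁻ each). Size is set by nuclear charge: more protons means a smaller ion. Si⁴⁺ (Z=14), Al³⁺ (Z=13), Mg²⁺ (Z=12), Na⁺ (Z=11), F⁻ (Z=9), N³⁻ (Z=7).
Ordering all of them (including Mg²⁺) by radius gives Si⁴⁺ < Al³⁺ < Mg²⁺ < Na⁺ < F⁻ < N³⁻. That's 3.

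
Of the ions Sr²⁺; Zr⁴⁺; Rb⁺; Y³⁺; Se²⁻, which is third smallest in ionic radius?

Sr²⁺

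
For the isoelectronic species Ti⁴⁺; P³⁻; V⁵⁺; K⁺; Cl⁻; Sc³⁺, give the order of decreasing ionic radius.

P³⁻ > Cl⁻ > K⁺ > Sc³⁺ > Ti⁴⁺ > V⁵⁺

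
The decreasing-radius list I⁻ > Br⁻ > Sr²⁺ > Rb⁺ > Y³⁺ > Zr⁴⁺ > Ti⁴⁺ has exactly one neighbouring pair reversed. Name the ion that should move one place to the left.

Rb⁺

The pair Sr²⁺, Rb⁺ is the wrong way round — Sr²⁺ and Rb⁺ share 36 electrons; the higher nuclear charge on Sr (Z=38) contracts it more, so Sr²⁺ < Rb⁺. All other adjacent pairs agree with periodic trends, so Rb⁺ is the misplaced ion.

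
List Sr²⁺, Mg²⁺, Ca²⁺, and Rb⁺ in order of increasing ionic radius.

Mg²⁺ < Ca²⁺ < Sr²⁺ < Rb⁺

Work out protons and electrons: Mg²⁺ has 10 e⁻ (Z=12), Ca²⁺ has 18 e⁻ (Z=20), Sr²⁺ has 36 e⁻ (Z=38), Rb⁺ has 36 e⁻ (Z=37). Mg²⁺ < Ca²⁺ (same group, 1 shell fewer); Ca²⁺ < Sr²⁺ (same group, period 4 vs 5); Sr²⁺ < Rb⁺ (both 36 e⁻, Z=38>37).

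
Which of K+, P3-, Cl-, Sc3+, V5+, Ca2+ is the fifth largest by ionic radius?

Sc3+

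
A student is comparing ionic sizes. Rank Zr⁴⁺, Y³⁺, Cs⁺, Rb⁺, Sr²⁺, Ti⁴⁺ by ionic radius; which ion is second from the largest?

Rb⁺

Work out protons and electrons: Ti⁴⁺ (Z=22, 18 e⁻), Zr⁴⁺ (Z=40, 36 e⁻), Y³⁺ (Z=39, 36 e⁻), Sr²⁺ (Z=38, 36 e⁻), Rb⁺ (Z=37, 36 e⁻), Cs⁺ (Z=55, 54 e⁻). Ti⁴⁺ < Zr⁴⁺ (same group, 1 shell fewer); Zr⁴⁺ < Y³⁺ (both 36 e⁻, Z=40>39); Y³⁺ < Sr²⁺ (both 36 e⁻, Z=39>38); Sr²⁺ < Rb⁺ (both 36 e⁻, Z=38>37); Rb⁺ < Cs⁺ (same group, period 5 vs 6).
Full ascending order: Ti⁴⁺ < Zr⁴⁺ < Y³⁺ < Sr²⁺ < Rb⁺ < Cs⁺. Counting from the largest, position 2 is Rb⁺.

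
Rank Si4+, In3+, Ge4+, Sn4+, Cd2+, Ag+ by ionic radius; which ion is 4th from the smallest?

In3+

Tabulating Z and e⁻: Si4+ (Z=14, 10 e⁻), Ge4+ (Z=32, 28 e⁻), Sn4+ (Z=50, 46 e⁻), In3+ (Z=49, 46 e⁻), Cd2+ (Z=48, 46 e⁻), Ag+ (Z=47, 46 e⁻). Si4+ < Ge4+ (same group, 1 shell fewer); Ge4+ < Sn4+ (same group, period 4 vs 5); Sn4+ < In3+ (isoelectronic, higher Z=50 is smaller); In3+ < Cd2+ (both 46 e⁻, Z=49>48); Cd2+ < Ag+ (both 46 e⁻, Z=48>47).
Ordering: Si4+ < Ge4+ < Sn4+ < In3+ < Cd2+ < Ag+. The 4th smallest is In3+.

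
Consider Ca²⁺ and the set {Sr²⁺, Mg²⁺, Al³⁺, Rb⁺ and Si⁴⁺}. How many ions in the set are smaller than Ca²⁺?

Electron counts and nuclear charges: Si⁴⁺ (Z=14, 10 e⁻), Al³⁺ (Z=13, 10 e⁻), Mg²⁺ (Z=12, 10 e⁻), Ca²⁺ (Z=20, 18 e⁻), Sr²⁺ (Z=38, 36 e⁻), Rb⁺ (Z=37, 36 e⁻). Si⁴⁺ < Al³⁺ (both 10 e⁻, Z=14>13); Al³⁺ < Mg²⁺ (isoelectronic, higher Z=13 is smaller); Mg²⁺ < Ca²⁺ (same group, 1 shell fewer); Ca²⁺ < Sr²⁺ (same group, period 4 vs 5); Sr²⁺ < Rb⁺ (isoelectronic, higher Z=38 is smaller).
Ordering all of them (including Ca²⁺) by radius gives Si⁴⁺ < Al³⁺ < Mg²⁺ < Ca²⁺ < Sr²⁺ < Rb⁺. So 3 are smaller.

3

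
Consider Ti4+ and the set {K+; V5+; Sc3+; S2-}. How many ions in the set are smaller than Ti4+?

1

Each ion has 18 electrons. The ranking follows nuclear charge in reverse — greater Z gives a smaller radius. V5+ (Z=23), Ti4+ (Z=22), Sc3+ (Z=21), K+ (Z=19), S2- (Z=16).
Placing each against Ti4+: smaller — V5+; larger — Sc3+, K+, S2-. That's 1.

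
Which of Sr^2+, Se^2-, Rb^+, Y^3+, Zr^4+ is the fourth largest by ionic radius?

Y^3+

These species are isoelectronic with 36 electrons. The only difference is the number of protons: Zr^4+ (Z=40), Y^3+ (Z=39), Sr^2+ (Z=38), Rb^+ (Z=37), Se^2- (Z=34). The strongest nuclear pull (Zr^4+) gives the smallest ion.
That gives Zr^4+ < Y^3+ < Sr^2+ < Rb^+ < Se^2-. From the largest end, number 4 is Y^3+.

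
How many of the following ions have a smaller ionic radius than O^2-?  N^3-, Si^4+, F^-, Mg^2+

3

All of these have 10 electrons (isoelectronic). With the same electron cloud, the ion with the most protons pulls it in tightest. Nuclear charges: Si^4+ (Z=14), Mg^2+ (Z=12), F^- (Z=9), O^2- (Z=8), N^3- (Z=7). Highest Z is smallest.
Ordering all of them (including O^2-) by radius gives Si^4+ < Mg^2+ < F^- < O^2- < N^3-. So 3 are smaller.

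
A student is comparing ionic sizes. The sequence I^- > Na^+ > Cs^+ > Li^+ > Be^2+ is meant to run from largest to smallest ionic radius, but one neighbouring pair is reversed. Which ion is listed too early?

Na^+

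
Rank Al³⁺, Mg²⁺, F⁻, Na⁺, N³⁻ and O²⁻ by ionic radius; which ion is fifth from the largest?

Mg²⁺

All of these have 10 electrons (isoelectronic). With the same electron cloud, the ion with the most protons pulls it in tightest. Nuclear charges: Al³⁺ (Z=13), Mg²⁺ (Z=12), Na⁺ (Z=11), F⁻ (Z=9), O²⁻ (Z=8), N³⁻ (Z=7). Highest Z is smallest.
Full ascending order: Al³⁺ < Mg²⁺ < Na⁺ < F⁻ < O²⁻ < N³⁻. Counting from the largest, position 5 is Mg²⁺.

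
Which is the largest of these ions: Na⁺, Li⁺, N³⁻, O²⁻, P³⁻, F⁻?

Li⁺: 2 e⁻, Z=3, Na⁺: 10 e⁻, Z=11, F⁻: 10 e⁻, Z=9, O²⁻: 10 e⁻, Z=8, N³⁻: 10 e⁻, Z=7, P³⁻: 18 e⁻, Z=15. Li⁺ < Na⁺ (same group, 1 shell fewer); Na⁺ < F⁻ (both 10 e⁻, Z=11>9); F⁻ < O²⁻ (isoelectronic, higher Z=9 is smaller); O²⁻ < N³⁻ (both 10 e⁻, Z=8>7); N³⁻ < P³⁻ (same group, period 2 vs 3).

P³⁻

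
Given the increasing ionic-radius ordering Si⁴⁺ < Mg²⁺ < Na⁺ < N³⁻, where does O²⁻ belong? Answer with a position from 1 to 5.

4

These species are isoelectronic with 10 electrons. The only difference is the number of protons: Si⁴⁺ (Z=14), Mg²⁺ (Z=12), Na⁺ (Z=11), O²⁻ (Z=8), N³⁻ (Z=7). The strongest nuclear pull (Si⁴⁺) gives the smallest ion.
Putting O²⁻ in gives Si⁴⁺ < Mg²⁺ < Na⁺ < O²⁻ < N³⁻; it lands at slot 4.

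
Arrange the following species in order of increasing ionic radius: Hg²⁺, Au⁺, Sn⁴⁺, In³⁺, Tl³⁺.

Sn⁴⁺ has 46 e⁻ (Z=50), In³⁺ has 46 e⁻ (Z=49), Tl³⁺ has 78 e⁻ (Z=81), Hg²⁺ has 78 e⁻ (Z=80), Au⁺ has 78 e⁻ (Z=79). Sn⁴⁺ < In³⁺ (isoelectronic, higher Z=50 is smaller); In³⁺ < Tl³⁺ (same group, period 5 vs 6); Tl³⁺ < Hg²⁺ (both 78 e⁻, Z=81>80); Hg²⁺ < Au⁺ (isoelectronic, higher Z=80 is smaller).

Sn⁴⁺ < In³⁺ < Tl³⁺ < Hg²⁺ < Au⁺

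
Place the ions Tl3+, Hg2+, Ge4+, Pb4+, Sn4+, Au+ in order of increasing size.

Ge4+ < Sn4+ < Pb4+ < Tl3+ < Hg2+ < Au+

Electron counts and nuclear charges: Ge4+: 28 e⁻, Z=32, Sn4+: 46 e⁻, Z=50, Pb4+: 78 e⁻, Z=82, Tl3+: 78 e⁻, Z=81, Hg2+: 78 e⁻, Z=80, Au+: 78 e⁻, Z=79. Ge4+ < Sn4+ (same group, 1 shell fewer); Sn4+ < Pb4+ (same group, 1 shell fewer); Pb4+ < Tl3+ (both 78 e⁻, Z=82>81); Tl3+ < Hg2+ (both 78 e⁻, Z=81>80); Hg2+ < Au+ (both 78 e⁻, Z=80>79).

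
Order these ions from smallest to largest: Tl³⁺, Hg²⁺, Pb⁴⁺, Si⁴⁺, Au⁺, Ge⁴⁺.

Si⁴⁺ < Ge⁴⁺ < Pb⁴⁺ < Tl³⁺ < Hg²⁺ < Au⁺

First list Z and electron count for each: Si⁴⁺: 10 e⁻, Z=14, Ge⁴⁺: 28 e⁻, Z=32, Pb⁴⁺: 78 e⁻, Z=82, Tl³⁺: 78 e⁻, Z=81, Hg²⁺: 78 e⁻, Z=80, Au⁺: 78 e⁻, Z=79. Si⁴⁺ < Ge⁴⁺ (same group, period 3 vs 4); Ge⁴⁺ < Pb⁴⁺ (same group, 2 shells fewer); Pb⁴⁺ < Tl³⁺ (isoelectronic, higher Z=82 is smaller); Tl³⁺ < Hg²⁺ (isoelectronic, higher Z=81 is smaller); Hg²⁺ < Au⁺ (both 78 e⁻, Z=80>79).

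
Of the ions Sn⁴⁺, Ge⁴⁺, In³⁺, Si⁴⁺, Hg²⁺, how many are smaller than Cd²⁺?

First list Z and electron count for each: Si⁴⁺ (Z=14, 10 e⁻), Ge⁴⁺ (Z=32, 28 e⁻), Sn⁴⁺ (Z=50, 46 e⁻), In³⁺ (Z=49, 46 e⁻), Cd²⁺ (Z=48, 46 e⁻), Hg²⁺ (Z=80, 78 e⁻). Si⁴⁺ < Ge⁴⁺ (same group, period 3 vs 4); Ge⁴⁺ < Sn⁴⁺ (same group, period 4 vs 5); Sn⁴⁺ < In³⁺ (both 46 e⁻, Z=50>49); In³⁺ < Cd²⁺ (both 46 e⁻, Z=49>48); Cd²⁺ < Hg²⁺ (same group, 1 shell fewer).
Ordering all of them (including Cd²⁺) by radius gives Si⁴⁺ < Ge⁴⁺ < Sn⁴⁺ < In³⁺ < Cd²⁺ < Hg²⁺. So 4 are smaller.

4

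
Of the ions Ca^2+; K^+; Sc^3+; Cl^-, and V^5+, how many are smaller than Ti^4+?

1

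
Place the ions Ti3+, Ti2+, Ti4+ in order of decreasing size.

Same element, different charge: the more highly charged cation has fewer electrons and a greater effective nuclear charge per electron, making Ti4+ the smallest.

Ti2+ > Ti3+ > Ti4+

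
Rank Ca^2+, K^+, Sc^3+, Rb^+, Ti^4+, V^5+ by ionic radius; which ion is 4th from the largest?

Sc^3+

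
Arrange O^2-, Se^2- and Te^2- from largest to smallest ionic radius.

Te^2- > Se^2- > O^2-

All are in the same group with charge -2. Radius grows down the group as n (the outermost shell) increases.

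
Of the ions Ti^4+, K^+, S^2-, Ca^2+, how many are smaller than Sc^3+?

1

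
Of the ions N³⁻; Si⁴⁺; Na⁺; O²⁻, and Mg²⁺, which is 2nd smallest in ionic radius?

Isoelectronic series (10 e⁻ each). Size is set by nuclear charge: more protons means a smaller ion. Si⁴⁺ (Z=14), Mg²⁺ (Z=12), Na⁺ (Z=11), O²⁻ (Z=8), N³⁻ (Z=7).
That gives Si⁴⁺ < Mg²⁺ < Na⁺ < O²⁻ < N³⁻. From the smallest end, number 2 is Mg²⁺.

Mg²⁺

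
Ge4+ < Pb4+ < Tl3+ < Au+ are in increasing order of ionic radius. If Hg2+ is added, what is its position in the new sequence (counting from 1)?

Work out protons and electrons: Ge4+ has 28 e⁻ (Z=32), Pb4+ has 78 e⁻ (Z=82), Tl3+ has 78 e⁻ (Z=81), Hg2+ has 78 e⁻ (Z=80), Au+ has 78 e⁻ (Z=79). Ge4+ < Pb4+ (same group, 2 shells fewer); Pb4+ < Tl3+ (isoelectronic, higher Z=82 is smaller); Tl3+ < Hg2+ (isoelectronic, higher Z=81 is smaller); Hg2+ < Au+ (both 78 e⁻, Z=80>79).
Putting Hg2+ in gives Ge4+ < Pb4+ < Tl3+ < Hg2+ < Au+; it lands at slot 4.

4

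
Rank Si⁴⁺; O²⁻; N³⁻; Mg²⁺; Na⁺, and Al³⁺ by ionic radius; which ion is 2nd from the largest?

O²⁻

All of these have 10 electrons (isoelectronic). With the same electron cloud, the ion with the most protons pulls it in tightest. Nuclear charges: Si⁴⁺ (Z=14), Al³⁺ (Z=13), Mg²⁺ (Z=12), Na⁺ (Z=11), O²⁻ (Z=8), N³⁻ (Z=7). Highest Z is smallest.
Full ascending order: Si⁴⁺ < Al³⁺ < Mg²⁺ < Na⁺ < O²⁻ < N³⁻. Counting from the largest, position 2 is O²⁻.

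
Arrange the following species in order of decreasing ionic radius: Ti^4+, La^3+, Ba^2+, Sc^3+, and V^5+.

Ba^2+ > La^3+ > Sc^3+ > Ti^4+ > V^5+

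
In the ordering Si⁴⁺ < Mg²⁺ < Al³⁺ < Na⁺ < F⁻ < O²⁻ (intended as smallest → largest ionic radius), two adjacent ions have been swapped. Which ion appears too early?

Compare adjacent ions: Al³⁺ and Mg²⁺ share 10 electrons; the higher nuclear charge on Al (Z=13) contracts it more, so Al³⁺ < Mg²⁺ — yet in this increasing list Mg²⁺ sits before Al³⁺. Nothing else is reversed, so Mg²⁺ should move one place to the right.

Mg²⁺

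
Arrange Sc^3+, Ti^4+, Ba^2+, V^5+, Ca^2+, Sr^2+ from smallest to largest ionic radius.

V^5+ < Ti^4+ < Sc^3+ < Ca^2+ < Sr^2+ < Ba^2+

First list Z and electron count for each: V^5+ (Z=23, 18 e⁻), Ti^4+ (Z=22, 18 e⁻), Sc^3+ (Z=21, 18 e⁻), Ca^2+ (Z=20, 18 e⁻), Sr^2+ (Z=38, 36 e⁻), Ba^2+ (Z=56, 54 e⁻). V^5+ < Ti^4+ (isoelectronic, higher Z=23 is smaller); Ti^4+ < Sc^3+ (isoelectronic, higher Z=22 is smaller); Sc^3+ < Ca^2+ (both 18 e⁻, Z=21>20); Ca^2+ < Sr^2+ (same group, 1 shell fewer); Sr^2+ < Ba^2+ (same group, period 5 vs 6).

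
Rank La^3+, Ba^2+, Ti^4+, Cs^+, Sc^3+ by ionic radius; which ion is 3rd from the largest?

Ti^4+: 18 e⁻, Z=22, Sc^3+: 18 e⁻, Z=21, La^3+: 54 e⁻, Z=57, Ba^2+: 54 e⁻, Z=56, Cs^+: 54 e⁻, Z=55. Ti^4+ < Sc^3+ (both 18 e⁻, Z=22>21); Sc^3+ < La^3+ (same group, 2 shells fewer); La^3+ < Ba^2+ (both 54 e⁻, Z=57>56); Ba^2+ < Cs^+ (isoelectronic, higher Z=56 is smaller).
That gives Ti^4+ < Sc^3+ < La^3+ < Ba^2+ < Cs^+. From the largest end, number 3 is La^3+.

La^3+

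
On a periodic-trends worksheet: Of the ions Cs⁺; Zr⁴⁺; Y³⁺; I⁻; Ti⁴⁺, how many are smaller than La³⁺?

3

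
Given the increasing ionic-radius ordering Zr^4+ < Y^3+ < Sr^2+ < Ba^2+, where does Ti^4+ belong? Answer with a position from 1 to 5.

Electron counts and nuclear charges: Ti^4+ has 18 e⁻ (Z=22), Zr^4+ has 36 e⁻ (Z=40), Y^3+ has 36 e⁻ (Z=39), Sr^2+ has 36 e⁻ (Z=38), Ba^2+ has 54 e⁻ (Z=56). Ti^4+ < Zr^4+ (same group, period 4 vs 5); Zr^4+ < Y^3+ (isoelectronic, higher Z=40 is smaller); Y^3+ < Sr^2+ (isoelectronic, higher Z=39 is smaller); Sr^2+ < Ba^2+ (same group, period 5 vs 6).
Merged order: Ti^4+ < Zr^4+ < Y^3+ < Sr^2+ < Ba^2+ — Ti^4+ is number 1.

1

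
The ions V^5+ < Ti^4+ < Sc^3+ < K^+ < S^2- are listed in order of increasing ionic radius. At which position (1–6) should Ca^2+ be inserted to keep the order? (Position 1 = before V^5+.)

All of these have 18 electrons (isoelectronic). With the same electron cloud, the ion with the most protons pulls it in tightest. Nuclear charges: V^5+ (Z=23), Ti^4+ (Z=22), Sc^3+ (Z=21), Ca^2+ (Z=20), K^+ (Z=19), S^2- (Z=16). Highest Z is smallest.
The complete sequence is V^5+ < Ti^4+ < Sc^3+ < Ca^2+ < K^+ < S^2-. Ca^2+ sits at position 4.

4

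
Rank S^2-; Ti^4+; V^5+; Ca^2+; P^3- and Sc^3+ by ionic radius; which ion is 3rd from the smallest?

Sc^3+

Isoelectronic series (18 e⁻ each). Size is set by nuclear charge: more protons means a smaller ion. V^5+ (Z=23), Ti^4+ (Z=22), Sc^3+ (Z=21), Ca^2+ (Z=20), S^2- (Z=16), P^3- (Z=15).
That gives V^5+ < Ti^4+ < Sc^3+ < Ca^2+ < S^2- < P^3-. From the smallest end, number 3 is Sc^3+.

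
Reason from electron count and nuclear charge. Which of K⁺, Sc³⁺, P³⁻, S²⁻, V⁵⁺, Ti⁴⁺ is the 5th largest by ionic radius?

Ti⁴⁺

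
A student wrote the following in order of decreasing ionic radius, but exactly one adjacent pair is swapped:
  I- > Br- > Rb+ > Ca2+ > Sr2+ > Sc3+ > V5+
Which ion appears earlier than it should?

Ca2+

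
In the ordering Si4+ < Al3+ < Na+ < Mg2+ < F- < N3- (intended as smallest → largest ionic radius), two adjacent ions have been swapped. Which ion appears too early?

Na+

The pair Na+, Mg2+ is the wrong way round — they are isoelectronic (10 e⁻) and Mg has more protons than Na (12 vs 11), making Mg2+ smaller. All other adjacent pairs agree with periodic trends, so Na+ is the misplaced ion.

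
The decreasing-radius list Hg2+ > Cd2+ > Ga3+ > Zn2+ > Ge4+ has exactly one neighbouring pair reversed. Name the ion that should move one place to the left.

Zn2+

Check each adjacent pair. Ga3+ and Zn2+ are reversed: they are isoelectronic (28 e⁻) and Ga has more protons than Zn (31 vs 30), making Ga3+ smaller. No other neighbouring pair contradicts the periodic trends, so Zn2+ is the ion listed too late.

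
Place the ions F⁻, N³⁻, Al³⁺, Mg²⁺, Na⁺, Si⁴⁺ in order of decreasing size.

Isoelectronic series (10 e⁻ each). Size is set by nuclear charge: more protons means a smaller ion. Si⁴⁺ (Z=14), Al³⁺ (Z=13), Mg²⁺ (Z=12), Na⁺ (Z=11), F⁻ (Z=9), N³⁻ (Z=7).

N³⁻ > F⁻ > Na⁺ > Mg²⁺ > Al³⁺ > Si⁴⁺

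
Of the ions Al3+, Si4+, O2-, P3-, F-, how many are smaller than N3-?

Work out protons and electrons: Si4+ has 10 e⁻ (Z=14), Al3+ has 10 e⁻ (Z=13), F- has 10 e⁻ (Z=9), O2- has 10 e⁻ (Z=8), N3- has 10 e⁻ (Z=7), P3- has 18 e⁻ (Z=15). Si4+ < Al3+ (isoelectronic, higher Z=14 is smaller); Al3+ < F- (isoelectronic, higher Z=13 is smaller); F- < O2- (both 10 e⁻, Z=9>8); O2- < N3- (isoelectronic, higher Z=8 is smaller); N3- < P3- (same group, period 2 vs 3).
Ordering all of them (including N3-) by radius gives Si4+ < Al3+ < F- < O2- < N3- < P3-. So 4 are smaller.

4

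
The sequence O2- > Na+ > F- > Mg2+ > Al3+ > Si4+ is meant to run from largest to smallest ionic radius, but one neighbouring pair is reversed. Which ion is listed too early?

Na+

Scanning neighbour by neighbour, only Na+/F- violates a trend: they are isoelectronic (10 e⁻) and Na has more protons than F (11 vs 9), making Na+ smaller. That makes Na+ the one sitting a position early relative to where it belongs.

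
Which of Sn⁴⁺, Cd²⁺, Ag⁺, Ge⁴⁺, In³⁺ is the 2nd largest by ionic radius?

Work out protons and electrons: Ge⁴⁺ (Z=32, 28 e⁻), Sn⁴⁺ (Z=50, 46 e⁻), In³⁺ (Z=49, 46 e⁻), Cd²⁺ (Z=48, 46 e⁻), Ag⁺ (Z=47, 46 e⁻). Ge⁴⁺ < Sn⁴⁺ (same group, 1 shell fewer); Sn⁴⁺ < In³⁺ (isoelectronic, higher Z=50 is smaller); In³⁺ < Cd²⁺ (isoelectronic, higher Z=49 is smaller); Cd²⁺ < Ag⁺ (isoelectronic, higher Z=48 is smaller).
Ordering: Ge⁴⁺ < Sn⁴⁺ < In³⁺ < Cd²⁺ < Ag⁺. The 2nd largest is Cd²⁺.

Cd²⁺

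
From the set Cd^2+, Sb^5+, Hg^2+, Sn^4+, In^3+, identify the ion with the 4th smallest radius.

Cd^2+

Electron counts and nuclear charges: Sb^5+ has 46 e⁻ (Z=51), Sn^4+ has 46 e⁻ (Z=50), In^3+ has 46 e⁻ (Z=49), Cd^2+ has 46 e⁻ (Z=48), Hg^2+ has 78 e⁻ (Z=80). Sb^5+ < Sn^4+ (isoelectronic, higher Z=51 is smaller); Sn^4+ < In^3+ (isoelectronic, higher Z=50 is smaller); In^3+ < Cd^2+ (isoelectronic, higher Z=49 is smaller); Cd^2+ < Hg^2+ (same group, 1 shell fewer).
That gives Sb^5+ < Sn^4+ < In^3+ < Cd^2+ < Hg^2+. From the smallest end, number 4 is Cd^2+.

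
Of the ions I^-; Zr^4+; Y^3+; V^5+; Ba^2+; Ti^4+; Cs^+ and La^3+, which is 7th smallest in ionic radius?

Tabulating Z and e⁻: V^5+: 18 e⁻, Z=23, Ti^4+: 18 e⁻, Z=22, Zr^4+: 36 e⁻, Z=40, Y^3+: 36 e⁻, Z=39, La^3+: 54 e⁻, Z=57, Ba^2+: 54 e⁻, Z=56, Cs^+: 54 e⁻, Z=55, I^-: 54 e⁻, Z=53. V^5+ < Ti^4+ (both 18 e⁻, Z=23>22); Ti^4+ < Zr^4+ (same group, period 4 vs 5); Zr^4+ < Y^3+ (isoelectronic, higher Z=40 is smaller); Y^3+ < La^3+ (same group, 1 shell fewer); La^3+ < Ba^2+ (isoelectronic, higher Z=57 is smaller); Ba^2+ < Cs^+ (both 54 e⁻, Z=56>55); Cs^+ < I^- (isoelectronic, higher Z=55 is smaller).
So the order is V^5+ < Ti^4+ < Zr^4+ < Y^3+ < La^3+ < Ba^2+ < Cs^+ < I^-; the 7th-smallest ion is Cs^+.

Cs^+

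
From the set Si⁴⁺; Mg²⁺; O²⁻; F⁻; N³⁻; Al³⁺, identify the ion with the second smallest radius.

These species are isoelectronic with 10 electrons. The only difference is the number of protons: Si⁴⁺ (Z=14), Al³⁺ (Z=13), Mg²⁺ (Z=12), F⁻ (Z=9), O²⁻ (Z=8), N³⁻ (Z=7). The strongest nuclear pull (Si⁴⁺) gives the smallest ion.
Full ascending order: Si⁴⁺ < Al³⁺ < Mg²⁺ < F⁻ < O²⁻ < N³⁻. Counting from the smallest, position 2 is Al³⁺.

Al³⁺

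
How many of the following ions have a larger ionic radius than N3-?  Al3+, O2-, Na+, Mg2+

0

These species are isoelectronic with 10 electrons. The only difference is the number of protons: Al3+ (Z=13), Mg2+ (Z=12), Na+ (Z=11), O2- (Z=8), N3- (Z=7). The strongest nuclear pull (Al3+) gives the smallest ion.
Overall: Al3+ < Mg2+ < Na+ < O2- < N3-. N3- has 4 below it and 0 above. That's 0.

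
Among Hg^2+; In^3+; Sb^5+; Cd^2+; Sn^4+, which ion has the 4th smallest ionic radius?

Sb^5+ (Z=51, 46 e⁻), Sn^4+ (Z=50, 46 e⁻), In^3+ (Z=49, 46 e⁻), Cd^2+ (Z=48, 46 e⁻), Hg^2+ (Z=80, 78 e⁻). Sb^5+ < Sn^4+ (isoelectronic, higher Z=51 is smaller); Sn^4+ < In^3+ (both 46 e⁻, Z=50>49); In^3+ < Cd^2+ (isoelectronic, higher Z=49 is smaller); Cd^2+ < Hg^2+ (same group, period 5 vs 6).
Ordering: Sb^5+ < Sn^4+ < In^3+ < Cd^2+ < Hg^2+. The 4th smallest is Cd^2+.

Cd^2+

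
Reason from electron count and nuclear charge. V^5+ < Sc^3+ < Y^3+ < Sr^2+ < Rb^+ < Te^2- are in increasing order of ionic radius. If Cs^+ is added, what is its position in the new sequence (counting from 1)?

6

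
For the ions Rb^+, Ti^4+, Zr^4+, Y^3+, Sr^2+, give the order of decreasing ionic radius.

Rb^+ > Sr^2+ > Y^3+ > Zr^4+ > Ti^4+

Tabulating Z and e⁻: Ti^4+ (Z=22, 18 e⁻), Zr^4+ (Z=40, 36 e⁻), Y^3+ (Z=39, 36 e⁻), Sr^2+ (Z=38, 36 e⁻), Rb^+ (Z=37, 36 e⁻). Ti^4+ < Zr^4+ (same group, period 4 vs 5); Zr^4+ < Y^3+ (both 36 e⁻, Z=40>39); Y^3+ < Sr^2+ (both 36 e⁻, Z=39>38); Sr^2+ < Rb^+ (isoelectronic, higher Z=38 is smaller).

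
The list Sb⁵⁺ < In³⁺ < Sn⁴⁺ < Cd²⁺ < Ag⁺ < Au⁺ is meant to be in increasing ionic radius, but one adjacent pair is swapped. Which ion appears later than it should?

Sn⁴⁺

Compare adjacent ions: Sn⁴⁺ and In³⁺ share 46 electrons; the higher nuclear charge on Sn (Z=50) contracts it more, so Sn⁴⁺ < In³⁺ — yet in this increasing list In³⁺ sits before Sn⁴⁺. Nothing else is reversed, so Sn⁴⁺ should move one place to the left.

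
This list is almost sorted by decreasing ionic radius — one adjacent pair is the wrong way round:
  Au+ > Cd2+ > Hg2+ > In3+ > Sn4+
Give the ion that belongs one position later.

Scanning neighbour by neighbour, only Cd2+/Hg2+ violates a trend: both in group 12 with the same charge; Cd2+ (period 5) has the smaller radius. That makes Cd2+ the one sitting a position early relative to where it belongs.

Cd2+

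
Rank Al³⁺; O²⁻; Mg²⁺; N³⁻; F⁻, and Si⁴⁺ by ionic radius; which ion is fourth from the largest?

Mg²⁺

Each ion has 10 electrons. The ranking follows nuclear charge in reverse — greater Z gives a smaller radius. Si⁴⁺ (Z=14), Al³⁺ (Z=13), Mg²⁺ (Z=12), F⁻ (Z=9), O²⁻ (Z=8), N³⁻ (Z=7).
Ordering: Si⁴⁺ < Al³⁺ < Mg²⁺ < F⁻ < O²⁻ < N³⁻. The fourth largest is Mg²⁺.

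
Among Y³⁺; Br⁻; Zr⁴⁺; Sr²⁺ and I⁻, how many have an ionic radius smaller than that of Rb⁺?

Zr⁴⁺ has 36 e⁻ (Z=40), Y³⁺ has 36 e⁻ (Z=39), Sr²⁺ has 36 e⁻ (Z=38), Rb⁺ has 36 e⁻ (Z=37), Br⁻ has 36 e⁻ (Z=35), I⁻ has 54 e⁻ (Z=53). Zr⁴⁺ < Y³⁺ (both 36 e⁻, Z=40>39); Y³⁺ < Sr²⁺ (isoelectronic, higher Z=39 is smaller); Sr²⁺ < Rb⁺ (both 36 e⁻, Z=38>37); Rb⁺ < Br⁻ (both 36 e⁻, Z=37>35); Br⁻ < I⁻ (same group, 1 shell fewer).
Placing each against Rb⁺: smaller — Zr⁴⁺, Y³⁺, Sr²⁺; larger — Br⁻, I⁻. Count: 3.

3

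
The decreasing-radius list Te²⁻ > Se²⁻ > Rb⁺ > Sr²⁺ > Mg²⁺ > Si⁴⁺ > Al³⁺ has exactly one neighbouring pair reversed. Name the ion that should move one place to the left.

Al³⁺

Check each adjacent pair. Si⁴⁺ and Al³⁺ are reversed: they are isoelectronic (10 e⁻) and Si has more protons than Al (14 vs 13), making Si⁴⁺ smaller. No other neighbouring pair contradicts the periodic trends, so Al³⁺ is the ion listed too late.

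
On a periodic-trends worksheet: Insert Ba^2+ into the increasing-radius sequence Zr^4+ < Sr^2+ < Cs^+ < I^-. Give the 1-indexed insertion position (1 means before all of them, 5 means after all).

Tabulating Z and e⁻: Zr^4+ (Z=40, 36 e⁻), Sr^2+ (Z=38, 36 e⁻), Ba^2+ (Z=56, 54 e⁻), Cs^+ (Z=55, 54 e⁻), I^- (Z=53, 54 e⁻). Zr^4+ < Sr^2+ (both 36 e⁻, Z=40>38); Sr^2+ < Ba^2+ (same group, period 5 vs 6); Ba^2+ < Cs^+ (both 54 e⁻, Z=56>55); Cs^+ < I^- (isoelectronic, higher Z=55 is smaller).
With Ba^2+ included the full order is Zr^4+ < Sr^2+ < Ba^2+ < Cs^+ < I^-, so it takes position 3.

3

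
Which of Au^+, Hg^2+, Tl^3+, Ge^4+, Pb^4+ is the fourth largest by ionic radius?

Pb^4+

Work out protons and electrons: Ge^4+: 28 e⁻, Z=32, Pb^4+: 78 e⁻, Z=82, Tl^3+: 78 e⁻, Z=81, Hg^2+: 78 e⁻, Z=80, Au^+: 78 e⁻, Z=79. Ge^4+ < Pb^4+ (same group, period 4 vs 6); Pb^4+ < Tl^3+ (both 78 e⁻, Z=82>81); Tl^3+ < Hg^2+ (both 78 e⁻, Z=81>80); Hg^2+ < Au^+ (both 78 e⁻, Z=80>79).
Ordering: Ge^4+ < Pb^4+ < Tl^3+ < Hg^2+ < Au^+. The fourth largest is Pb^4+.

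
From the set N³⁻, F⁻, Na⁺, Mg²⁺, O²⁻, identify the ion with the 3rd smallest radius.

F⁻

Each ion has 10 electrons. The ranking follows nuclear charge in reverse — greater Z gives a smaller radius. Mg²⁺ (Z=12), Na⁺ (Z=11), F⁻ (Z=9), O²⁻ (Z=8), N³⁻ (Z=7).
Ordering: Mg²⁺ < Na⁺ < F⁻ < O²⁻ < N³⁻. The 3rd smallest is F⁻.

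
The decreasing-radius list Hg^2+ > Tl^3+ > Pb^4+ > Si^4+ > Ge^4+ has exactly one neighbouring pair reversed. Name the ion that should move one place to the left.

Check each adjacent pair. Si^4+ and Ge^4+ are reversed: same group and charge — period 3 sits above period 4, so Si^4+ is smaller. No other neighbouring pair contradicts the periodic trends, so Ge^4+ is the ion listed too late.

Ge^4+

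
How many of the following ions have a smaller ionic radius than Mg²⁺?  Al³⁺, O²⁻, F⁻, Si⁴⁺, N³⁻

Isoelectronic series (10 e⁻ each). Size is set by nuclear charge: more protons means a smaller ion. Si⁴⁺ (Z=14), Al³⁺ (Z=13), Mg²⁺ (Z=12), F⁻ (Z=9), O²⁻ (Z=8), N³⁻ (Z=7).
Overall: Si⁴⁺ < Al³⁺ < Mg²⁺ < F⁻ < O²⁻ < N³⁻. Mg²⁺ has 2 below it and 3 above. Count: 2.

2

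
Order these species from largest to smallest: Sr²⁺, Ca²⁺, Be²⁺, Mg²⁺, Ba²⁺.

Ba²⁺ > Sr²⁺ > Ca²⁺ > Mg²⁺ > Be²⁺

All are in the same group with charge +2. Radius grows down the group as n (the outermost shell) increases.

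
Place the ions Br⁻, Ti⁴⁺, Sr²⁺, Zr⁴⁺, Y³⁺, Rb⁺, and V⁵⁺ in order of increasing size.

V⁵⁺ has 18 e⁻ (Z=23), Ti⁴⁺ has 18 e⁻ (Z=22), Zr⁴⁺ has 36 e⁻ (Z=40), Y³⁺ has 36 e⁻ (Z=39), Sr²⁺ has 36 e⁻ (Z=38), Rb⁺ has 36 e⁻ (Z=37), Br⁻ has 36 e⁻ (Z=35). V⁵⁺ < Ti⁴⁺ (both 18 e⁻, Z=23>22); Ti⁴⁺ < Zr⁴⁺ (same group, 1 shell fewer); Zr⁴⁺ < Y³⁺ (both 36 e⁻, Z=40>39); Y³⁺ < Sr²⁺ (isoelectronic, higher Z=39 is smaller); Sr²⁺ < Rb⁺ (isoelectronic, higher Z=38 is smaller); Rb⁺ < Br⁻ (isoelectronic, higher Z=37 is smaller).

V⁵⁺ < Ti⁴⁺ < Zr⁴⁺ < Y³⁺ < Sr²⁺ < Rb⁺ < Br⁻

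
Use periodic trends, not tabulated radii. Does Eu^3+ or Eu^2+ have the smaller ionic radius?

Eu^3+

These are all Eu ions. Removing more electrons (higher positive charge) pulls the remaining electrons in closer, so Eu^3+ is smallest and Eu^2+ is largest.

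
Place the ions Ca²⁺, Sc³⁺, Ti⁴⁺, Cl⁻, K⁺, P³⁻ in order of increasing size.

Ti⁴⁺ < Sc³⁺ < Ca²⁺ < K⁺ < Cl⁻ < P³⁻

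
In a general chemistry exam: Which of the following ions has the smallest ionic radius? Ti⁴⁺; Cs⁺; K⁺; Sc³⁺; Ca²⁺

Ti⁴⁺

Ti⁴⁺ has 18 e⁻ (Z=22), Sc³⁺ has 18 e⁻ (Z=21), Ca²⁺ has 18 e⁻ (Z=20), K⁺ has 18 e⁻ (Z=19), Cs⁺ has 54 e⁻ (Z=55). Ti⁴⁺ < Sc³⁺ (isoelectronic, higher Z=22 is smaller); Sc³⁺ < Ca²⁺ (isoelectronic, higher Z=21 is smaller); Ca²⁺ < K⁺ (both 18 e⁻, Z=20>19); K⁺ < Cs⁺ (same group, 2 shells fewer).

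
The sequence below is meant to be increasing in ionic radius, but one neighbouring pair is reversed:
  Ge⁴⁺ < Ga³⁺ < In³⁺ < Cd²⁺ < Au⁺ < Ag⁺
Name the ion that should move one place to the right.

The pair Au⁺, Ag⁺ is the wrong way round — Ag⁺ and Au⁺ are in one column with the same charge; the lighter period-5 ion has one fewer shell and is smaller. All other adjacent pairs agree with periodic trends, so Au⁺ is the misplaced ion.

Au⁺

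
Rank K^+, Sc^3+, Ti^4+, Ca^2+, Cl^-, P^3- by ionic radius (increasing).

All of these have 18 electrons (isoelectronic). With the same electron cloud, the ion with the most protons pulls it in tightest. Nuclear charges: Ti^4+ (Z=22), Sc^3+ (Z=21), Ca^2+ (Z=20), K^+ (Z=19), Cl^- (Z=17), P^3- (Z=15). Highest Z is smallest.

Ti^4+ < Sc^3+ < Ca^2+ < K^+ < Cl^- < P^3-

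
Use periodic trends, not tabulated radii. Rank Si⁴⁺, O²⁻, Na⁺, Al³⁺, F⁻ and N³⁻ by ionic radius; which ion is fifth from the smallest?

O²⁻

All of these have 10 electrons (isoelectronic). With the same electron cloud, the ion with the most protons pulls it in tightest. Nuclear charges: Si⁴⁺ (Z=14), Al³⁺ (Z=13), Na⁺ (Z=11), F⁻ (Z=9), O²⁻ (Z=8), N³⁻ (Z=7). Highest Z is smallest.
That gives Si⁴⁺ < Al³⁺ < Na⁺ < F⁻ < O²⁻ < N³⁻. From the smallest end, number 5 is O²⁻.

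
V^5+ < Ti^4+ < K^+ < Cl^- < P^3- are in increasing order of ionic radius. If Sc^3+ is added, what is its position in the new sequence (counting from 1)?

3

All of these have 18 electrons (isoelectronic). With the same electron cloud, the ion with the most protons pulls it in tightest. Nuclear charges: V^5+ (Z=23), Ti^4+ (Z=22), Sc^3+ (Z=21), K^+ (Z=19), Cl^- (Z=17), P^3- (Z=15). Highest Z is smallest.
With Sc^3+ included the full order is V^5+ < Ti^4+ < Sc^3+ < K^+ < Cl^- < P^3-, so it takes position 3.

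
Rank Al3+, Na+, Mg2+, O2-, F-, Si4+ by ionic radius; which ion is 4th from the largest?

Mg2+

Isoelectronic series (10 e⁻ each). Size is set by nuclear charge: more protons means a smaller ion. Si4+ (Z=14), Al3+ (Z=13), Mg2+ (Z=12), Na+ (Z=11), F- (Z=9), O2- (Z=8).
So the order is Si4+ < Al3+ < Mg2+ < Na+ < F- < O2-; the 4th-largest ion is Mg2+.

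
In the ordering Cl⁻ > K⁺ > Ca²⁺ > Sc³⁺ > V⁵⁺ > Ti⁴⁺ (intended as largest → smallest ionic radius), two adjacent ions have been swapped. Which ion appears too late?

Ti⁴⁺

The pair V⁵⁺, Ti⁴⁺ is the wrong way round — they are isoelectronic (18 e⁻) and V has more protons than Ti (23 vs 22), making V⁵⁺ smaller. All other adjacent pairs agree with periodic trends, so Ti⁴⁺ is the misplaced ion.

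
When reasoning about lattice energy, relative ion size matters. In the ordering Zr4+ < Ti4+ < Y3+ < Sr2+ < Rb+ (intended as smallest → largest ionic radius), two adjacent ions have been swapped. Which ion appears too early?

Zr4+

The pair Zr4+, Ti4+ is the wrong way round — same group and charge — period 4 sits above period 5, so Ti4+ is smaller. All other adjacent pairs agree with periodic trends, so Zr4+ is the misplaced ion.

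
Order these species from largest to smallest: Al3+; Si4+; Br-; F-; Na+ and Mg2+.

Electron counts and nuclear charges: Si4+: 10 e⁻, Z=14, Al3+: 10 e⁻, Z=13, Mg2+: 10 e⁻, Z=12, Na+: 10 e⁻, Z=11, F-: 10 e⁻, Z=9, Br-: 36 e⁻, Z=35. Si4+ < Al3+ (both 10 e⁻, Z=14>13); Al3+ < Mg2+ (both 10 e⁻, Z=13>12); Mg2+ < Na+ (isoelectronic, higher Z=12 is smaller); Na+ < F- (both 10 e⁻, Z=11>9); F- < Br- (same group, period 2 vs 4).

Br- > F- > Na+ > Mg2+ > Al3+ > Si4+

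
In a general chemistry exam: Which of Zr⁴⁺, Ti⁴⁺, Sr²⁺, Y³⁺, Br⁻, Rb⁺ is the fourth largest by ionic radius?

Ti⁴⁺: 18 e⁻, Z=22, Zr⁴⁺: 36 e⁻, Z=40, Y³⁺: 36 e⁻, Z=39, Sr²⁺: 36 e⁻, Z=38, Rb⁺: 36 e⁻, Z=37, Br⁻: 36 e⁻, Z=35. Ti⁴⁺ < Zr⁴⁺ (same group, period 4 vs 5); Zr⁴⁺ < Y³⁺ (both 36 e⁻, Z=40>39); Y³⁺ < Sr²⁺ (isoelectronic, higher Z=39 is smaller); Sr²⁺ < Rb⁺ (isoelectronic, higher Z=38 is smaller); Rb⁺ < Br⁻ (both 36 e⁻, Z=37>35).
Full ascending order: Ti⁴⁺ < Zr⁴⁺ < Y³⁺ < Sr²⁺ < Rb⁺ < Br⁻. Counting from the largest, position 4 is Y³⁺.

Y³⁺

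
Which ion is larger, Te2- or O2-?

These ions sit in one column with identical charge. Each step down the periodic table adds a principal shell, increasing the radius.

Te2-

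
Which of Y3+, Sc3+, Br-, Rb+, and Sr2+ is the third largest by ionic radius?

Sr2+

Electron counts and nuclear charges: Sc3+ (Z=21, 18 e⁻), Y3+ (Z=39, 36 e⁻), Sr2+ (Z=38, 36 e⁻), Rb+ (Z=37, 36 e⁻), Br- (Z=35, 36 e⁻). Sc3+ < Y3+ (same group, period 4 vs 5); Y3+ < Sr2+ (isoelectronic, higher Z=39 is smaller); Sr2+ < Rb+ (isoelectronic, higher Z=38 is smaller); Rb+ < Br- (both 36 e⁻, Z=37>35).
Ordering: Sc3+ < Y3+ < Sr2+ < Rb+ < Br-. The third largest is Sr2+.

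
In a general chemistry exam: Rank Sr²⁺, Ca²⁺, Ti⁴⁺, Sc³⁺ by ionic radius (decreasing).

Tabulating Z and e⁻: Ti⁴⁺ (Z=22, 18 e⁻), Sc³⁺ (Z=21, 18 e⁻), Ca²⁺ (Z=20, 18 e⁻), Sr²⁺ (Z=38, 36 e⁻). Ti⁴⁺ < Sc³⁺ (both 18 e⁻, Z=22>21); Sc³⁺ < Ca²⁺ (both 18 e⁻, Z=21>20); Ca²⁺ < Sr²⁺ (same group, 1 shell fewer).

Sr²⁺ > Ca²⁺ > Sc³⁺ > Ti⁴⁺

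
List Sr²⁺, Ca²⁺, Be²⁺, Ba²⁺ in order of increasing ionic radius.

Be²⁺ < Ca²⁺ < Sr²⁺ < Ba²⁺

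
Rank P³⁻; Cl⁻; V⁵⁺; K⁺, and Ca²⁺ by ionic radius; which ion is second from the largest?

All of these have 18 electrons (isoelectronic). With the same electron cloud, the ion with the most protons pulls it in tightest. Nuclear charges: V⁵⁺ (Z=23), Ca²⁺ (Z=20), K⁺ (Z=19), Cl⁻ (Z=17), P³⁻ (Z=15). Highest Z is smallest.
So the order is V⁵⁺ < Ca²⁺ < K⁺ < Cl⁻ < P³⁻; the 2nd-largest ion is Cl⁻.

Cl⁻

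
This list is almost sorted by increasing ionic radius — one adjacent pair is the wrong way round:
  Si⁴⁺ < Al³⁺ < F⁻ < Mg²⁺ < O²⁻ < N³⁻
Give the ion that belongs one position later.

F⁻

Check each adjacent pair. F⁻ and Mg²⁺ are reversed: they are isoelectronic (10 e⁻) and Mg has more protons than F (12 vs 9), making Mg²⁺ smaller. No other neighbouring pair contradicts the periodic trends, so F⁻ is the ion listed too early.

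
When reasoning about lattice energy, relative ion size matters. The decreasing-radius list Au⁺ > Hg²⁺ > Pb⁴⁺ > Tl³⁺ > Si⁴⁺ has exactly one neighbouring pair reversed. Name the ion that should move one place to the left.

Compare adjacent ions: both have 78 electrons but Z(Pb)=82 > Z(Tl)=81, so Pb⁴⁺ should be the smaller of the two — yet in this decreasing list Pb⁴⁺ sits before Tl³⁺. Nothing else is reversed, so Tl³⁺ should move one place to the left.

Tl³⁺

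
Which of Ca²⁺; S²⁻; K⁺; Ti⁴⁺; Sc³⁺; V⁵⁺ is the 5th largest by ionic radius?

Isoelectronic series (18 e⁻ each). Size is set by nuclear charge: more protons means a smaller ion. V⁵⁺ (Z=23), Ti⁴⁺ (Z=22), Sc³⁺ (Z=21), Ca²⁺ (Z=20), K⁺ (Z=19), S²⁻ (Z=16).
That gives V⁵⁺ < Ti⁴⁺ < Sc³⁺ < Ca²⁺ < K⁺ < S²⁻. From the largest end, number 5 is Ti⁴⁺.

Ti⁴⁺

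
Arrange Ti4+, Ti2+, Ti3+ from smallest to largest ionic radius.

Ti4+ < Ti3+ < Ti2+

Same element, different charge: the more highly charged cation has fewer electrons and a greater effective nuclear charge per electron, making Ti4+ the smallest.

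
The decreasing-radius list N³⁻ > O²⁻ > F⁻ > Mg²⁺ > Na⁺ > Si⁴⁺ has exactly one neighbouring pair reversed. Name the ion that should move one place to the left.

Scanning neighbour by neighbour, only Mg²⁺/Na⁺ violates a trend: Mg²⁺ and Na⁺ share 10 electrons; the higher nuclear charge on Mg (Z=12) contracts it more, so Mg²⁺ < Na⁺. That makes Na⁺ the one sitting a position late relative to where it belongs.

Na⁺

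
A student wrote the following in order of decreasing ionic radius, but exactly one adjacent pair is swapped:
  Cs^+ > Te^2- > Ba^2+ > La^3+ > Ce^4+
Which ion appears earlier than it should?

Scanning neighbour by neighbour, only Cs^+/Te^2- violates a trend: they are isoelectronic (54 e⁻) and Cs has more protons than Te (55 vs 52), making Cs^+ smaller. That makes Cs^+ the one sitting a position early relative to where it belongs.

Cs^+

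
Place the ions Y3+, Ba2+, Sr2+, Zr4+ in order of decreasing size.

Ba2+ > Sr2+ > Y3+ > Zr4+

Tabulating Z and e⁻: Zr4+ has 36 e⁻ (Z=40), Y3+ has 36 e⁻ (Z=39), Sr2+ has 36 e⁻ (Z=38), Ba2+ has 54 e⁻ (Z=56). Zr4+ < Y3+ (isoelectronic, higher Z=40 is smaller); Y3+ < Sr2+ (both 36 e⁻, Z=39>38); Sr2+ < Ba2+ (same group, 1 shell fewer).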